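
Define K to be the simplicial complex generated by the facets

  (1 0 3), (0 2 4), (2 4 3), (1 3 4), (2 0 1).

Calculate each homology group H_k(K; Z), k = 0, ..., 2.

H_0 = Z,  H_1 = Z,  H_2 = 0.

Fix the vertex order 0 < 1 < 2 < 3 < 4 and write every simplex with vertices in increasing order. Then dim K = 2 and the simplices of K are:

  0-simplices (5): [0], [1], [2], [3], [4]
  1-simplices (10): [0,1], [0,2], [0,3], [0,4], [1,2], [1,3], [1,4], [2,3], [2,4], [3,4]
  2-simplices (5): [0,1,2], [0,1,3], [0,2,4], [1,3,4], [2,3,4]

giving chain groups C_0 ≅ Z^5, C_1 ≅ Z^10, C_2 ≅ Z^5.

The boundary map ∂_1: C_1 → C_0 is given by ∂[p,q] = [q] − [p].
This gives a 5×10 integer matrix of rank 4; reducing to Smith normal form yields diagonal entries (1,1,1,1).

Boundary ∂_2: C_2 → C_1 acts by ∂[p,q,r] = [q,r] − [p,r] + [p,q]. For instance
  ∂[2,3,4] = [3,4] − [2,4] + [2,3],
  ∂[0,2,4] = [2,4] − [0,4] + [0,2].
As a 10×5 matrix over Z this has rank 5, with invariant factors (1,1,1,1,1).

Computing H_k = (kernel of ∂_k) / (image of ∂_{k+1}):

  H_0: rank C_0 − rank ∂_1 = 5 − 4 = 1, and the invariant factors of ∂_1 are all 1, so H_0 ≅ Z.
  H_1: rank ker ∂_1 − rank ∂_2 = (10 − 4) − 5 = 1, and the invariant factors of ∂_2 are all 1, so H_1 ≅ Z.
  H_2: rank ker ∂_2 − rank ∂_3 = (5 − 5) − 0 = 0, and there is no ∂_3, so H_2 ≅ 0.

(K is a triangulation of the Möbius band.)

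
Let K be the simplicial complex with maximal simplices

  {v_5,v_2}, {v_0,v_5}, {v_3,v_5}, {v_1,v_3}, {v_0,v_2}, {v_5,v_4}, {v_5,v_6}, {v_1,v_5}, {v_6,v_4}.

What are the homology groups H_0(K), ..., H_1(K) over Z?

H_0 ≅ Z,  H_1 ≅ Z^3.

Take the total order v_0 < v_1 < v_2 < v_3 < v_4 < v_5 < v_6 on the vertex set. Then K (dimension 1) consists of the simplices:

  0-simplices (7): [v_0], [v_1], [v_2], [v_3], [v_4], [v_5], [v_6]
  1-simplices (9): [v_0,v_2], [v_0,v_5], [v_1,v_3], [v_1,v_5], [v_2,v_5], [v_3,v_5], [v_4,v_5], [v_4,v_6], [v_5,v_6]

so the chain groups are C_0 ≅ Z^7, C_1 ≅ Z^9.

∂_1: C_1 → C_0 maps an edge to its endpoints' difference, ∂[p,q] = q − p. For instance
  ∂[v_1,v_5] = [v_5] − [v_1].
As a 7×9 matrix over Z this has rank 6, with invariant factors (1,1,1,1,1,1).

From H_k ≅ ker(∂_k) / im(∂_{k+1}) we obtain:

  H_0: rank C_0 − rank ∂_1 = 7 − 6 = 1, and the invariant factors of ∂_1 are all 1, so H_0 ≅ Z.
  H_1: rank ker ∂_1 − rank ∂_2 = (9 − 6) − 0 = 3, and there is no ∂_2, so H_1 ≅ Z^3.

(K is a triangulation of a wedge of 3 circles.)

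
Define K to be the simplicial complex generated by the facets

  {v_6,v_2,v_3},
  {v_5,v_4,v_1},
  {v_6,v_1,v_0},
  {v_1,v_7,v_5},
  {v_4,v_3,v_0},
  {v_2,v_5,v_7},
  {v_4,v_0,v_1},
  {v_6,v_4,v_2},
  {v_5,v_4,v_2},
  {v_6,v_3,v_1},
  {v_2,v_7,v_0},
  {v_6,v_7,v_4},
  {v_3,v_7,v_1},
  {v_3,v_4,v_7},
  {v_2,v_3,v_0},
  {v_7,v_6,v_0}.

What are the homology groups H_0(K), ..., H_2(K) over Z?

Fix the vertex order v_0 < v_1 < v_2 < v_3 < v_4 < v_5 < v_6 < v_7 and write every simplex with vertices in increasing order. Then dim K = 2 and the simplices of K are:

  0-simplices (8): [v_0], [v_1], [v_2], [v_3], [v_4], [v_5], [v_6], [v_7]
  1-simplices (24): (24 of them)
  2-simplices (16): (16 of them)

giving chain groups C_0 ≅ Z^8, C_1 ≅ Z^24, C_2 ≅ Z^16.

∂_1: C_1 → C_0 maps an edge to its endpoints' difference, ∂[p,q] = q − p. For instance
  ∂[v_0,v_2] = [v_2] − [v_0].
The 8×24 boundary matrix has rank 7 and Smith normal form diag(1,1,1,1,1,1,1).

∂_2: C_2 → C_1 sends each 2-simplex [p,q,r] to [q,r] − [p,r] + [p,q]. For instance
  ∂[v_0,v_6,v_7] = [v_6,v_7] − [v_0,v_7] + [v_0,v_6],
  ∂[v_2,v_5,v_7] = [v_5,v_7] − [v_2,v_7] + [v_2,v_5].
The resulting 24×16 matrix has rank 15, and its Smith normal form has invariant factors (1,1,1,1,1,1,1,1,1,1,1,1,1,1,1).

Now H_k = ker ∂_k / im ∂_{k+1}, so:

  H_0: rank C_0 − rank ∂_1 = 8 − 7 = 1, and the invariant factors of ∂_1 are all 1, so H_0 ≅ Z.
  H_1: rank ker ∂_1 − rank ∂_2 = (24 − 7) − 15 = 2, and the invariant factors of ∂_2 are all 1, so H_1 ≅ Z^2.
  H_2: rank ker ∂_2 − rank ∂_3 = (16 − 15) − 0 = 1, and there is no ∂_3, so H_2 ≅ Z.

H_0 ≅ Z,  H_1 ≅ Z^2,  H_2 ≅ Z.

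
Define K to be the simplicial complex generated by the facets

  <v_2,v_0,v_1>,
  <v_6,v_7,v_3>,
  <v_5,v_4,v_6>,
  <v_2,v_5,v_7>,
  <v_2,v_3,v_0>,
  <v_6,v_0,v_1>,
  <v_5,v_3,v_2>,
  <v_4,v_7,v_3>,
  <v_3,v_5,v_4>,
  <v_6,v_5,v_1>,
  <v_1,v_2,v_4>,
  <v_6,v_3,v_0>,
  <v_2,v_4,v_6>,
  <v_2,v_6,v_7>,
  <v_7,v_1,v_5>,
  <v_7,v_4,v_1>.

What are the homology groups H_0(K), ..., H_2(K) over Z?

Fix the vertex order v_0 < v_1 < v_2 < v_3 < v_4 < v_5 < v_6 < v_7 and write every simplex with vertices in increasing order. Then dim K = 2 and the simplices of K are:

  0-simplices (8): [v_0], [v_1], [v_2], [v_3], [v_4], [v_5], [v_6], [v_7]
  1-simplices (24): (24 of them)
  2-simplices (16): (16 of them)

so the chain groups are C_0 ≅ Z^8, C_1 ≅ Z^24, C_2 ≅ Z^16.

Boundary ∂_1: C_1 → C_0 is given by ∂[p,q] = [q] − [p]. For instance
  ∂[v_3,v_6] = [v_6] − [v_3].
This gives a 8×24 integer matrix of rank 7; reducing to Smith normal form yields diagonal entries (1,1,1,1,1,1,1).

The boundary map ∂_2: C_2 → C_1 acts by ∂[p,q,r] = [q,r] − [p,r] + [p,q]. For instance
  ∂[v_2,v_4,v_6] = [v_4,v_6] − [v_2,v_6] + [v_2,v_4],
  ∂[v_0,v_1,v_6] = [v_1,v_6] − [v_0,v_6] + [v_0,v_1].
As a 24×16 matrix over Z this has rank 15, with invariant factors (1,1,1,1,1,1,1,1,1,1,1,1,1,1,1).

Computing H_k = (kernel of ∂_k) / (image of ∂_{k+1}):

  H_0: rank C_0 − rank ∂_1 = 8 − 7 = 1, and the invariant factors of ∂_1 are all 1, so H_0 ≅ Z.
  H_1: rank ker ∂_1 − rank ∂_2 = (24 − 7) − 15 = 2, and the invariant factors of ∂_2 are all 1, so H_1 ≅ Z^2.
  H_2: rank ker ∂_2 − rank ∂_3 = (16 − 15) − 0 = 1, and there is no ∂_3, so H_2 ≅ Z.

(K is a triangulation of the torus T^2.)

H_0 = Z,  H_1 = Z^2,  H_2 = Z.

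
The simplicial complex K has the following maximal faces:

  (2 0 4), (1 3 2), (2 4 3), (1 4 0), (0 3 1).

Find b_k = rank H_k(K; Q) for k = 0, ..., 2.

b_0 = 1, b_1 = 1, b_2 = 0.

Take the total order 0 < 1 < 2 < 3 < 4 on the vertex set. Then K (dimension 2) consists of the simplices:

  0-simplices (5): [0], [1], [2], [3], [4]
  1-simplices (10): [0,1], [0,2], [0,3], [0,4], [1,2], [1,3], [1,4], [2,3], [2,4], [3,4]
  2-simplices (5): [0,1,3], [0,1,4], [0,2,4], [1,2,3], [2,3,4]

Hence C_0 ≅ Z^5, C_1 ≅ Z^10, C_2 ≅ Z^5.

Boundary ∂_1: C_1 → C_0 sends each edge [p,q] (with p < q) to q − p. For instance
  ∂[0,3] = [3] − [0].
This gives a 5×10 integer matrix of rank 4; reducing to Smith normal form yields diagonal entries (1,1,1,1).

Boundary ∂_2: C_2 → C_1 sends each 2-simplex [p,q,r] to [q,r] − [p,r] + [p,q]. For instance
  ∂[0,1,3] = [1,3] − [0,3] + [0,1],
  ∂[1,2,3] = [2,3] − [1,3] + [1,2].
The 10×5 boundary matrix has rank 5 and Smith normal form diag(1,1,1,1,1).

Now H_k = ker ∂_k / im ∂_{k+1}, so:

  H_0: rank C_0 − rank ∂_1 = 5 − 4 = 1, and the invariant factors of ∂_1 are all 1, so H_0 = Z.
  H_1: rank ker ∂_1 − rank ∂_2 = (10 − 4) − 5 = 1, and the invariant factors of ∂_2 are all 1, so H_1 = Z.
  H_2: rank ker ∂_2 − rank ∂_3 = (5 − 5) − 0 = 0, and there is no ∂_3, so H_2 = 0.

As a check, the Euler characteristic is 5 − 10 + 5 = 0, which agrees with 1 − 1 + 0 = 0.

Hence the Betti numbers are b_0 = 1, b_1 = 1, b_2 = 0.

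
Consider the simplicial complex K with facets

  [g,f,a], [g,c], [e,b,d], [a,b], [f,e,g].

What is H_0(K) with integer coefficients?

H_0 ≅ Z.

We work with the vertex ordering a < b < c < d < e < f < g. The simplices of K, each written with vertices in increasing order, are:

  0-simplices (7): a, b, c, d, e, f, g
  1-simplices (10): ab, af, ag, bd, be, cg, de, ef, eg, fg
  2-simplices (3): afg, bde, efg

so the chain groups are C_0 ≅ Z^7, C_1 ≅ Z^10, C_2 ≅ Z^3.

The boundary map ∂_1: C_1 → C_0 is given by ∂[p,q] = [q] − [p].
The 7×10 boundary matrix has rank 6 and Smith normal form diag(1,1,1,1,1,1).

Boundary ∂_2: C_2 → C_1 maps a triangle to the signed sum of its edges. For instance
  ∂efg = fg − eg + ef,
  ∂bde = de − be + bd.
The 10×3 boundary matrix has rank 3 and Smith normal form diag(1,1,1).

From H_k ≅ ker(∂_k) / im(∂_{k+1}) we obtain:

  H_0: rank C_0 − rank ∂_1 = 7 − 6 = 1, and the invariant factors of ∂_1 are all 1, so H_0 ≅ Z.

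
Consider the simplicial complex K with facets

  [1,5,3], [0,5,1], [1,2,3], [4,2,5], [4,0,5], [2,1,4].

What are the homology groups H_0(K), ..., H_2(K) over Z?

H_0 = Z,  H_1 = Z,  H_2 = 0.

We work with the vertex ordering 0 < 1 < 2 < 3 < 4 < 5. The simplices of K, each written with vertices in increasing order, are:

  0-simplices (6): [0], [1], [2], [3], [4], [5]
  1-simplices (12): [0,1], [0,4], [0,5], [1,2], [1,3], [1,4], [1,5], [2,3], [2,4], [2,5], [3,5], [4,5]
  2-simplices (6): [0,1,5], [0,4,5], [1,2,3], [1,2,4], [1,3,5], [2,4,5]

so the chain groups are C_0 ≅ Z^6, C_1 ≅ Z^12, C_2 ≅ Z^6.

Boundary ∂_1: C_1 → C_0 sends each edge [p,q] (with p < q) to q − p.
This gives a 6×12 integer matrix of rank 5; reducing to Smith normal form yields diagonal entries (1,1,1,1,1).

∂_2: C_2 → C_1 maps a triangle to the signed sum of its edges. For instance
  ∂[0,4,5] = [4,5] − [0,5] + [0,4],
  ∂[1,2,3] = [2,3] − [1,3] + [1,2].
The 12×6 boundary matrix has rank 6 and Smith normal form diag(1,1,1,1,1,1).

Computing H_k = (kernel of ∂_k) / (image of ∂_{k+1}):

  H_0: rank C_0 − rank ∂_1 = 6 − 5 = 1, and the invariant factors of ∂_1 are all 1, so H_0 ≅ Z.
  H_1: rank ker ∂_1 − rank ∂_2 = (12 − 5) − 6 = 1, and the invariant factors of ∂_2 are all 1, so H_1 ≅ Z.
  H_2: rank ker ∂_2 − rank ∂_3 = (6 − 6) − 0 = 0, and there is no ∂_3, so H_2 ≅ 0.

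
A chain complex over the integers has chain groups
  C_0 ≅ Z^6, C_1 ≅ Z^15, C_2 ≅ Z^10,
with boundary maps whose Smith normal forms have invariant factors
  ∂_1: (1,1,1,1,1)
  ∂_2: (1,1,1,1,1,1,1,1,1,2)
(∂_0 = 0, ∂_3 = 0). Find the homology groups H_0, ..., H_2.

H_0: b_0 = 6 − 0 − 5 = 1; torsion from ∂_1 factors > 1: none. So H_0 = Z.
H_1: b_1 = 15 − 5 − 10 = 0; torsion from ∂_2 factors > 1: [2]. So H_1 = Z/2Z.
H_2: b_2 = 10 − 10 − 0 = 0; torsion from ∂_3 factors > 1: none. So H_2 = 0.

H_0 = Z,  H_1 = Z/2Z,  H_2 = 0.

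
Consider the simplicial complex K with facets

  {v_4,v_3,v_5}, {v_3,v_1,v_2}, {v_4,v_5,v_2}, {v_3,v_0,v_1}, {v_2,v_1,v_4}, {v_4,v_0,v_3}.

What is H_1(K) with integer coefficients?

H_1 ≅ Z.

K has 6 vertices, 12 edges, 6 triangles.
rank ∂_1 = 5, rank ∂_2 = 6 ⇒ b_1 = 12 − 5 − 6 = 1; all invariant factors of ∂_2 are 1 so no torsion. So H_1 = Z.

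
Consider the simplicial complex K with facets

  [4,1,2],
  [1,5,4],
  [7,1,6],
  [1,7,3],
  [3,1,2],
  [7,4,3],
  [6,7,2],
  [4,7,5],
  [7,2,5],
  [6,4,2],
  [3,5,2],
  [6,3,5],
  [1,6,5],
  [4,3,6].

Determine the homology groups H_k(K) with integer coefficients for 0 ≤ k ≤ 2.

Order the vertices as 1 < 2 < 3 < 4 < 5 < 6 < 7. Listing each simplex with vertices in this order, K has dimension 2 with simplices:

  0-simplices (7): [1], [2], [3], [4], [5], [6], [7]
  1-simplices (21): [1,2], [1,3], [1,4], [1,5], [1,6], [1,7], [2,3], [2,4], [2,5], [2,6], [2,7], [3,4], [3,5], [3,6], [3,7], [4,5], [4,6], [4,7], [5,6], [5,7], [6,7]
  2-simplices (14): [1,2,3], [1,2,4], [1,3,7], [1,4,5], [1,5,6], [1,6,7], [2,3,5], [2,4,6], [2,5,7], [2,6,7], [3,4,6], [3,4,7], [3,5,6], [4,5,7]

giving chain groups C_0 ≅ Z^7, C_1 ≅ Z^21, C_2 ≅ Z^14.

∂_1: C_1 → C_0 maps an edge to its endpoints' difference, ∂[p,q] = q − p. For instance
  ∂[3,4] = [4] − [3].
The resulting 7×21 matrix has rank 6, and its Smith normal form has invariant factors (1,1,1,1,1,1).

The boundary map ∂_2: C_2 → C_1 maps a triangle to the signed sum of its edges. For instance
  ∂[2,6,7] = [6,7] − [2,7] + [2,6],
  ∂[1,6,7] = [6,7] − [1,7] + [1,6].
As a 21×14 matrix over Z this has rank 13, with invariant factors (1,1,1,1,1,1,1,1,1,1,1,1,1).

From H_k ≅ ker(∂_k) / im(∂_{k+1}) we obtain:

  H_0: rank C_0 − rank ∂_1 = 7 − 6 = 1, and the invariant factors of ∂_1 are all 1, so H_0 = Z.
  H_1: rank ker ∂_1 − rank ∂_2 = (21 − 6) − 13 = 2, and the invariant factors of ∂_2 are all 1, so H_1 = Z^2.
  H_2: rank ker ∂_2 − rank ∂_3 = (14 − 13) − 0 = 1, and there is no ∂_3, so H_2 = Z.

H_0 = Z,  H_1 = Z^2,  H_2 = Z.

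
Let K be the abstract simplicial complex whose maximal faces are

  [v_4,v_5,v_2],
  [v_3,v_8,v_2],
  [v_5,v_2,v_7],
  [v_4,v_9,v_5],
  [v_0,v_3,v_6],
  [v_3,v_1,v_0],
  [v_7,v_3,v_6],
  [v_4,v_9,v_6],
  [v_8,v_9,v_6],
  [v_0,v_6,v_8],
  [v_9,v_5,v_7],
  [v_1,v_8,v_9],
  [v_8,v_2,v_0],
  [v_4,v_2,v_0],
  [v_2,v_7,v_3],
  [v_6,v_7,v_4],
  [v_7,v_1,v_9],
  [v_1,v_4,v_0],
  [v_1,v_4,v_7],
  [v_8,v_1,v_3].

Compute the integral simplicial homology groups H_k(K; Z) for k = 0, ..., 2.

H_0 ≅ Z,  H_1 ≅ Z ⊕ Z_2,  H_2 = 0.

K has 10 vertices, 30 edges, 20 triangles.
rank ∂_0 = 0, rank ∂_1 = 9 ⇒ b_0 = 10 − 0 − 9 = 1; all invariant factors of ∂_1 are 1 so no torsion. So H_0 ≅ Z.
rank ∂_1 = 9, rank ∂_2 = 20 ⇒ b_1 = 30 − 9 − 20 = 1; ∂_2 has invariant factor(s) [2] giving torsion. So H_1 ≅ Z ⊕ Z_2.
rank ∂_2 = 20, rank ∂_3 = 0 ⇒ b_2 = 20 − 20 − 0 = 0. So H_2 ≅ 0.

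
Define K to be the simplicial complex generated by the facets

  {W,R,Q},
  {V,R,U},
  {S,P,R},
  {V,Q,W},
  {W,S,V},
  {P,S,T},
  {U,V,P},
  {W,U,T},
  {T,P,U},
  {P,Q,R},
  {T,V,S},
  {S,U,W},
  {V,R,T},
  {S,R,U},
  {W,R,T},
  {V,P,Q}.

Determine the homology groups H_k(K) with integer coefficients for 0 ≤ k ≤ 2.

K has 8 vertices, 24 edges, 16 triangles.
rank ∂_0 = 0, rank ∂_1 = 7 ⇒ b_0 = 8 − 0 − 7 = 1; all invariant factors of ∂_1 are 1 so no torsion. So H_0 = Z.
rank ∂_1 = 7, rank ∂_2 = 15 ⇒ b_1 = 24 − 7 − 15 = 2; all invariant factors of ∂_2 are 1 so no torsion. So H_1 = Z^2.
rank ∂_2 = 15, rank ∂_3 = 0 ⇒ b_2 = 16 − 15 − 0 = 1. So H_2 = Z.

H_0 ≅ Z,  H_1 ≅ Z^2,  H_2 ≅ Z.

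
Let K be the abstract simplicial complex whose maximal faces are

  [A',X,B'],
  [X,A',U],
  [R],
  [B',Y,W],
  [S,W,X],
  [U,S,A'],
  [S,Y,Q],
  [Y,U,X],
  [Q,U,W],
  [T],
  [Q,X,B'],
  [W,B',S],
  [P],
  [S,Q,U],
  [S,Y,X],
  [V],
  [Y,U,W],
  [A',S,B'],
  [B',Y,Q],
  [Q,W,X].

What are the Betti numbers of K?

b_0 = 5, b_1 = 2, b_2 = 1.

Order the vertices as P < Q < R < S < T < U < V < W < X < Y < A' < B'. Listing each simplex with vertices in this order, K has dimension 2 with simplices:

  0-simplices (12): [P], [Q], [R], [S], [T], [U], [V], [W], [X], [Y], [A'], [B']
  1-simplices (24): (24 of them)
  2-simplices (16): [Q,S,U], [Q,S,Y], [Q,U,W], [Q,W,X], [Q,X,B'], [Q,Y,B'], [S,U,A'], [S,W,X], [S,W,B'], [S,X,Y], [S,A',B'], [U,W,Y], [U,X,Y], [U,X,A'], [W,Y,B'], [X,A',B']

Hence C_0 ≅ Z^12, C_1 ≅ Z^24, C_2 ≅ Z^16.

The boundary map ∂_1: C_1 → C_0 maps an edge to its endpoints' difference, ∂[p,q] = q − p. For instance
  ∂[W,B'] = [B'] − [W].
The 12×24 boundary matrix has rank 7 and Smith normal form diag(1,1,1,1,1,1,1).

∂_2: C_2 → C_1 sends each 2-simplex [p,q,r] to [q,r] − [p,r] + [p,q]. For instance
  ∂[Q,X,B'] = [X,B'] − [Q,B'] + [Q,X],
  ∂[Q,U,W] = [U,W] − [Q,W] + [Q,U].
As a 24×16 matrix over Z this has rank 15, with invariant factors (1,1,1,1,1,1,1,1,1,1,1,1,1,1,1).

Now H_k = ker ∂_k / im ∂_{k+1}, so:

  H_0: rank C_0 − rank ∂_1 = 12 − 7 = 5, and the invariant factors of ∂_1 are all 1, so H_0 = Z^5.
  H_1: rank ker ∂_1 − rank ∂_2 = (24 − 7) − 15 = 2, and the invariant factors of ∂_2 are all 1, so H_1 = Z^2.
  H_2: rank ker ∂_2 − rank ∂_3 = (16 − 15) − 0 = 1, and there is no ∂_3, so H_2 = Z.

(K is a triangulation of the disjoint union of a set of 4 points and the torus T^2.)

Hence the Betti numbers are b_0 = 5, b_1 = 2, b_2 = 1.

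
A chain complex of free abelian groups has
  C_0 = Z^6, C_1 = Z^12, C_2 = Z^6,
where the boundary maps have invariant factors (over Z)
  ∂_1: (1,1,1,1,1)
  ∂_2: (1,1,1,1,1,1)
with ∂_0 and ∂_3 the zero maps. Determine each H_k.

H_0 = Z,  H_1 = Z,  H_2 = 0.

H_0: b_0 = 6 − 0 − 5 = 1; torsion from ∂_1 factors > 1: none. So H_0 = Z.
H_1: b_1 = 12 − 5 − 6 = 1; torsion from ∂_2 factors > 1: none. So H_1 = Z.
H_2: b_2 = 6 − 6 − 0 = 0; torsion from ∂_3 factors > 1: none. So H_2 = 0.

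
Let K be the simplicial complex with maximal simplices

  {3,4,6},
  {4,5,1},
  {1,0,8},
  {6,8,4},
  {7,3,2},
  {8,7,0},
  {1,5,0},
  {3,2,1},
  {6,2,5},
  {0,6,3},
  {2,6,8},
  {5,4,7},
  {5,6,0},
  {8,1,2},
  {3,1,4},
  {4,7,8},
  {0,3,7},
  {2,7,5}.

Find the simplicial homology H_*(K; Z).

H_0 ≅ Z,  H_1 ≅ Z^2,  H_2 ≅ Z.

K has 9 vertices, 27 edges, 18 triangles.
rank ∂_0 = 0, rank ∂_1 = 8 ⇒ b_0 = 9 − 0 − 8 = 1; all invariant factors of ∂_1 are 1 so no torsion. So H_0 = Z.
rank ∂_1 = 8, rank ∂_2 = 17 ⇒ b_1 = 27 − 8 − 17 = 2; all invariant factors of ∂_2 are 1 so no torsion. So H_1 = Z^2.
rank ∂_2 = 17, rank ∂_3 = 0 ⇒ b_2 = 18 − 17 − 0 = 1. So H_2 = Z.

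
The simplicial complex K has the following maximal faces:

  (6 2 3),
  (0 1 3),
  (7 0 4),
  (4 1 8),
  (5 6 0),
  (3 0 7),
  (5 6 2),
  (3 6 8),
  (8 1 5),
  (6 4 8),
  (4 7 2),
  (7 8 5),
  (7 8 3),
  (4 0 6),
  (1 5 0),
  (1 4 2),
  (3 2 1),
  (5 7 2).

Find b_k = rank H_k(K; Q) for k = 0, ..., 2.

Take the total order 0 < 1 < 2 < 3 < 4 < 5 < 6 < 7 < 8 on the vertex set. Then K (dimension 2) consists of the simplices:

  0-simplices (9): [0], [1], [2], [3], [4], [5], [6], [7], [8]
  1-simplices (27): (27 of them)
  2-simplices (18): [0,1,3], [0,1,5], [0,3,7], [0,4,6], [0,4,7], [0,5,6], [1,2,3], [1,2,4], [1,4,8], [1,5,8], [2,3,6], [2,4,7], [2,5,6], [2,5,7], [3,6,8], [3,7,8], [4,6,8], [5,7,8]

giving chain groups C_0 ≅ Z^9, C_1 ≅ Z^27, C_2 ≅ Z^18.

The boundary map ∂_1: C_1 → C_0 maps an edge to its endpoints' difference, ∂[p,q] = q − p. For instance
  ∂[6,8] = [8] − [6].
This gives a 9×27 integer matrix of rank 8; reducing to Smith normal form yields diagonal entries (1,1,1,1,1,1,1,1).

∂_2: C_2 → C_1 sends each 2-simplex [p,q,r] to [q,r] − [p,r] + [p,q]. For instance
  ∂[0,4,6] = [4,6] − [0,6] + [0,4],
  ∂[0,3,7] = [3,7] − [0,7] + [0,3].
As a 27×18 matrix over Z this has rank 17, with invariant factors (1,1,1,1,1,1,1,1,1,1,1,1,1,1,1,1,1).

From H_k ≅ ker(∂_k) / im(∂_{k+1}) we obtain:

  H_0: rank C_0 − rank ∂_1 = 9 − 8 = 1, and the invariant factors of ∂_1 are all 1, so H_0 ≅ Z.
  H_1: rank ker ∂_1 − rank ∂_2 = (27 − 8) − 17 = 2, and the invariant factors of ∂_2 are all 1, so H_1 ≅ Z^2.
  H_2: rank ker ∂_2 − rank ∂_3 = (18 − 17) − 0 = 1, and there is no ∂_3, so H_2 ≅ Z.

As a check, the Euler characteristic is 9 − 27 + 18 = 0, which agrees with 1 − 2 + 1 = 0.

Hence the Betti numbers are b_0 = 1, b_1 = 2, b_2 = 1.

b_0 = 1, b_1 = 2, b_2 = 1.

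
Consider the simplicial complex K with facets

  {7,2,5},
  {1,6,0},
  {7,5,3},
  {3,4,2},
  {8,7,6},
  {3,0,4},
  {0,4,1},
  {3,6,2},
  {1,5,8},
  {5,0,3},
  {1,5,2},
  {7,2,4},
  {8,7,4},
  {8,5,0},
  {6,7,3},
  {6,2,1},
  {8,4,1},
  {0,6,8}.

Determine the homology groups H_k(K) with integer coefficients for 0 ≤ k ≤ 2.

We work with the vertex ordering 0 < 1 < 2 < 3 < 4 < 5 < 6 < 7 < 8. The simplices of K, each written with vertices in increasing order, are:

  0-simplices (9): [0], [1], [2], [3], [4], [5], [6], [7], [8]
  1-simplices (27): (27 of them)
  2-simplices (18): [0,1,4], [0,1,6], [0,3,4], [0,3,5], [0,5,8], [0,6,8], [1,2,5], [1,2,6], [1,4,8], [1,5,8], [2,3,4], [2,3,6], [2,4,7], [2,5,7], [3,5,7], [3,6,7], [4,7,8], [6,7,8]

Hence C_0 ≅ Z^9, C_1 ≅ Z^27, C_2 ≅ Z^18.

The boundary map ∂_1: C_1 → C_0 sends each edge [p,q] (with p < q) to q − p.
The resulting 9×27 matrix has rank 8, and its Smith normal form has invariant factors (1,1,1,1,1,1,1,1).

∂_2: C_2 → C_1 sends each 2-simplex [p,q,r] to [q,r] − [p,r] + [p,q]. For instance
  ∂[4,7,8] = [7,8] − [4,8] + [4,7],
  ∂[2,3,4] = [3,4] − [2,4] + [2,3].
The resulting 27×18 matrix has rank 18, and its Smith normal form has invariant factors (1,1,1,1,1,1,1,1,1,1,1,1,1,1,1,1,1,2).

Now H_k = ker ∂_k / im ∂_{k+1}, so:

  H_0: rank C_0 − rank ∂_1 = 9 − 8 = 1, and the invariant factors of ∂_1 are all 1, so H_0 = Z.
  H_1: rank ker ∂_1 − rank ∂_2 = (27 − 8) − 18 = 1, and ∂_2 has invariant factor 2 > 1, so H_1 = Z ⊕ Z/2Z.
  H_2: rank ker ∂_2 − rank ∂_3 = (18 − 18) − 0 = 0, and there is no ∂_3, so H_2 = 0.

As a check, the Euler characteristic is 9 − 27 + 18 = 0, which agrees with 1 − 1 + 0 = 0.
(K is a triangulation of the Klein bottle.)

H_0 = Z,  H_1 = Z ⊕ Z/2Z,  H_2 = 0.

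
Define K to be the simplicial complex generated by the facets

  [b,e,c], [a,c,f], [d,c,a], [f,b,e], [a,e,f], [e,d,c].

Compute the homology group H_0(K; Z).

H_0 ≅ Z.

Take the total order a < b < c < d < e < f on the vertex set. Then K (dimension 2) consists of the simplices:

  0-simplices (6): a, b, c, d, e, f
  1-simplices (12): ac, ad, ae, af, bc, be, bf, cd, ce, cf, de, ef
  2-simplices (6): acd, acf, aef, bce, bef, cde

Hence C_0 ≅ Z^6, C_1 ≅ Z^12, C_2 ≅ Z^6.

The boundary map ∂_1: C_1 → C_0 sends each edge [p,q] (with p < q) to q − p. For instance
  ∂bf = f − b.
The 6×12 boundary matrix has rank 5 and Smith normal form diag(1,1,1,1,1).

∂_2: C_2 → C_1 sends each 2-simplex [p,q,r] to [q,r] − [p,r] + [p,q]. For instance
  ∂cde = de − ce + cd,
  ∂bef = ef − bf + be.
The resulting 12×6 matrix has rank 6, and its Smith normal form has invariant factors (1,1,1,1,1,1).

Computing H_k = (kernel of ∂_k) / (image of ∂_{k+1}):

  H_0: rank C_0 − rank ∂_1 = 6 − 5 = 1, and the invariant factors of ∂_1 are all 1, so H_0 = Z.

(K is a triangulation of the cylinder S^1 x I.)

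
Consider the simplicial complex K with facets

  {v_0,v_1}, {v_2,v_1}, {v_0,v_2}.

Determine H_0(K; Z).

Take the total order v_0 < v_1 < v_2 on the vertex set. Then K (dimension 1) consists of the simplices:

  0-simplices (3): [v_0], [v_1], [v_2]
  1-simplices (3): [v_0,v_1], [v_0,v_2], [v_1,v_2]

Hence C_0 ≅ Z^3, C_1 ≅ Z^3.

Boundary ∂_1: C_1 → C_0 maps an edge to its endpoints' difference, ∂[p,q] = q − p. For instance
  ∂[v_0,v_2] = [v_2] − [v_0].
The 3×3 boundary matrix has rank 2 and Smith normal form diag(1,1).

Reading off H_k = ker ∂_k / im ∂_{k+1}:

  H_0: rank C_0 − rank ∂_1 = 3 − 2 = 1, and the invariant factors of ∂_1 are all 1, so H_0 = Z.

(K is a triangulation of the circle S^1.)

H_0 ≅ Z.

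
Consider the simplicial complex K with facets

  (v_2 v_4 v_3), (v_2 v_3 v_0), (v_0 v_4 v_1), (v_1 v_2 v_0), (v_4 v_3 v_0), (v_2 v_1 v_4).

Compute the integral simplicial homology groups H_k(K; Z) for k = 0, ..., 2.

H_0 ≅ Z,  H_1 = 0,  H_2 ≅ Z.

Take the total order v_0 < v_1 < v_2 < v_3 < v_4 on the vertex set. Then K (dimension 2) consists of the simplices:

  0-simplices (5): [v_0], [v_1], [v_2], [v_3], [v_4]
  1-simplices (9): [v_0,v_1], [v_0,v_2], [v_0,v_3], [v_0,v_4], [v_1,v_2], [v_1,v_4], [v_2,v_3], [v_2,v_4], [v_3,v_4]
  2-simplices (6): [v_0,v_1,v_2], [v_0,v_1,v_4], [v_0,v_2,v_3], [v_0,v_3,v_4], [v_1,v_2,v_4], [v_2,v_3,v_4]

giving chain groups C_0 ≅ Z^5, C_1 ≅ Z^9, C_2 ≅ Z^6.

The boundary map ∂_1: C_1 → C_0 sends each edge [p,q] (with p < q) to q − p.
As a 5×9 matrix over Z this has rank 4, with invariant factors (1,1,1,1).

∂_2: C_2 → C_1 maps a triangle to the signed sum of its edges. For instance
  ∂[v_1,v_2,v_4] = [v_2,v_4] − [v_1,v_4] + [v_1,v_2],
  ∂[v_0,v_1,v_4] = [v_1,v_4] − [v_0,v_4] + [v_0,v_1].
This gives a 9×6 integer matrix of rank 5; reducing to Smith normal form yields diagonal entries (1,1,1,1,1).

Now H_k = ker ∂_k / im ∂_{k+1}, so:

  H_0: rank C_0 − rank ∂_1 = 5 − 4 = 1, and the invariant factors of ∂_1 are all 1, so H_0 = Z.
  H_1: rank ker ∂_1 − rank ∂_2 = (9 − 4) − 5 = 0, and the invariant factors of ∂_2 are all 1, so H_1 = 0.
  H_2: rank ker ∂_2 − rank ∂_3 = (6 − 5) − 0 = 1, and there is no ∂_3, so H_2 = Z.

As a check, the Euler characteristic is 5 − 9 + 6 = 2, which agrees with 1 − 0 + 1 = 2.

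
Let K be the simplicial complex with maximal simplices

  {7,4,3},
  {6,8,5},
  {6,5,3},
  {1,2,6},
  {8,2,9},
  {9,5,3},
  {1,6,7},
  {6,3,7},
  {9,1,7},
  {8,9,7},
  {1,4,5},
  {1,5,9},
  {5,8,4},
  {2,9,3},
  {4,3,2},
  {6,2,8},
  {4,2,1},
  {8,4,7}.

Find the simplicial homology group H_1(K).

H_1 ≅ Z^2.

Take the total order 1 < 2 < 3 < 4 < 5 < 6 < 7 < 8 < 9 on the vertex set. Then K (dimension 2) consists of the simplices:

  0-simplices (9): [1], [2], [3], [4], [5], [6], [7], [8], [9]
  1-simplices (27): (27 of them)
  2-simplices (18): [1,2,4], [1,2,6], [1,4,5], [1,5,9], [1,6,7], [1,7,9], [2,3,4], [2,3,9], [2,6,8], [2,8,9], [3,4,7], [3,5,6], [3,5,9], [3,6,7], [4,5,8], [4,7,8], [5,6,8], [7,8,9]

so the chain groups are C_0 ≅ Z^9, C_1 ≅ Z^27, C_2 ≅ Z^18.

The boundary map ∂_1: C_1 → C_0 sends each edge [p,q] (with p < q) to q − p. For instance
  ∂[6,8] = [8] − [6].
This gives a 9×27 integer matrix of rank 8; reducing to Smith normal form yields diagonal entries (1,1,1,1,1,1,1,1).

∂_2: C_2 → C_1 maps a triangle to the signed sum of its edges. For instance
  ∂[2,6,8] = [6,8] − [2,8] + [2,6],
  ∂[7,8,9] = [8,9] − [7,9] + [7,8].
The 27×18 boundary matrix has rank 17 and Smith normal form diag(1,1,1,1,1,1,1,1,1,1,1,1,1,1,1,1,1).

From H_k ≅ ker(∂_k) / im(∂_{k+1}) we obtain:

  H_1: rank ker ∂_1 − rank ∂_2 = (27 − 8) − 17 = 2, and the invariant factors of ∂_2 are all 1, so H_1 = Z^2.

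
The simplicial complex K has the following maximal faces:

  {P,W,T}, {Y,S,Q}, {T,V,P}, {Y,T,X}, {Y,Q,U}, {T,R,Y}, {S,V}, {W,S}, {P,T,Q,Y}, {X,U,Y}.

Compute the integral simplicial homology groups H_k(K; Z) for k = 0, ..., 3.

K has 10 vertices, 21 edges, 11 triangles, 1 3-simplex.
rank ∂_0 = 0, rank ∂_1 = 9 ⇒ b_0 = 10 − 0 − 9 = 1; all invariant factors of ∂_1 are 1 so no torsion. So H_0 = Z.
rank ∂_1 = 9, rank ∂_2 = 10 ⇒ b_1 = 21 − 9 − 10 = 2; all invariant factors of ∂_2 are 1 so no torsion. So H_1 = Z^2.
rank ∂_2 = 10, rank ∂_3 = 1 ⇒ b_2 = 11 − 10 − 1 = 0; all invariant factors of ∂_3 are 1 so no torsion. So H_2 = 0.
rank ∂_3 = 1, rank ∂_4 = 0 ⇒ b_3 = 1 − 1 − 0 = 0. So H_3 = 0.

H_0 ≅ Z,  H_1 ≅ Z^2,  H_2 = 0,  H_3 = 0.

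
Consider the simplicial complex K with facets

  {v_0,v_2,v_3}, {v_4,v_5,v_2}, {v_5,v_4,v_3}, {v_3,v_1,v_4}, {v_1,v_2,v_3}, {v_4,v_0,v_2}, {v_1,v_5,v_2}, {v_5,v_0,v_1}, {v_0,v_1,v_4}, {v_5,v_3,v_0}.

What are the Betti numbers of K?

Take the total order v_0 < v_1 < v_2 < v_3 < v_4 < v_5 on the vertex set. Then K (dimension 2) consists of the simplices:

  0-simplices (6): [v_0], [v_1], [v_2], [v_3], [v_4], [v_5]
  1-simplices (15): (15 of them)
  2-simplices (10): [v_0,v_1,v_4], [v_0,v_1,v_5], [v_0,v_2,v_3], [v_0,v_2,v_4], [v_0,v_3,v_5], [v_1,v_2,v_3], [v_1,v_2,v_5], [v_1,v_3,v_4], [v_2,v_4,v_5], [v_3,v_4,v_5]

so the chain groups are C_0 ≅ Z^6, C_1 ≅ Z^15, C_2 ≅ Z^10.

Boundary ∂_1: C_1 → C_0 sends each edge [p,q] (with p < q) to q − p.
The 6×15 boundary matrix has rank 5 and Smith normal form diag(1,1,1,1,1).

∂_2: C_2 → C_1 sends each 2-simplex [p,q,r] to [q,r] − [p,r] + [p,q]. For instance
  ∂[v_0,v_2,v_4] = [v_2,v_4] − [v_0,v_4] + [v_0,v_2],
  ∂[v_0,v_3,v_5] = [v_3,v_5] − [v_0,v_5] + [v_0,v_3].
The 15×10 boundary matrix has rank 10 and Smith normal form diag(1,1,1,1,1,1,1,1,1,2).

Reading off H_k = ker ∂_k / im ∂_{k+1}:

  H_0: rank C_0 − rank ∂_1 = 6 − 5 = 1, and the invariant factors of ∂_1 are all 1, so H_0 ≅ Z.
  H_1: rank ker ∂_1 − rank ∂_2 = (15 − 5) − 10 = 0, and ∂_2 has invariant factor 2 > 1, so H_1 ≅ Z/2.
  H_2: rank ker ∂_2 − rank ∂_3 = (10 − 10) − 0 = 0, and there is no ∂_3, so H_2 ≅ 0.

(K is a triangulation of the real projective plane RP^2.)

Hence the Betti numbers are b_0 = 1, b_1 = 0, b_2 = 0.

b_0 = 1, b_1 = 0, b_2 = 0.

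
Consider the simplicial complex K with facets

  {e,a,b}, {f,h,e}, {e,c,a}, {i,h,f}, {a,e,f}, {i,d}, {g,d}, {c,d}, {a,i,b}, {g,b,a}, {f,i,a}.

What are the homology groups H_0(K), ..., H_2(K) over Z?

Fix the vertex order a < b < c < d < e < f < g < h < i and write every simplex with vertices in increasing order. Then dim K = 2 and the simplices of K are:

  0-simplices (9): a, b, c, d, e, f, g, h, i
  1-simplices (18): ab, ac, ae, af, ag, ai, be, bg, bi, cd, ce, dg, di, ef, eh, fh, fi, hi
  2-simplices (8): abe, abg, abi, ace, aef, afi, efh, fhi

so the chain groups are C_0 ≅ Z^9, C_1 ≅ Z^18, C_2 ≅ Z^8.

The boundary map ∂_1: C_1 → C_0 is given by ∂[p,q] = [q] − [p].
The 9×18 boundary matrix has rank 8 and Smith normal form diag(1,1,1,1,1,1,1,1).

∂_2: C_2 → C_1 sends each 2-simplex [p,q,r] to [q,r] − [p,r] + [p,q]. For instance
  ∂efh = fh − eh + ef,
  ∂fhi = hi − fi + fh.
As a 18×8 matrix over Z this has rank 8, with invariant factors (1,1,1,1,1,1,1,1).

From H_k ≅ ker(∂_k) / im(∂_{k+1}) we obtain:

  H_0: rank C_0 − rank ∂_1 = 9 − 8 = 1, and the invariant factors of ∂_1 are all 1, so H_0 ≅ Z.
  H_1: rank ker ∂_1 − rank ∂_2 = (18 − 8) − 8 = 2, and the invariant factors of ∂_2 are all 1, so H_1 ≅ Z^2.
  H_2: rank ker ∂_2 − rank ∂_3 = (8 − 8) − 0 = 0, and there is no ∂_3, so H_2 ≅ 0.

H_0 = Z,  H_1 = Z^2,  H_2 = 0.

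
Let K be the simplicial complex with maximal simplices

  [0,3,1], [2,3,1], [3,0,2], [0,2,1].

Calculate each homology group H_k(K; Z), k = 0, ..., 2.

H_0 = Z,  H_1 = 0,  H_2 = Z.

K has 4 vertices, 6 edges, 4 triangles.
rank ∂_0 = 0, rank ∂_1 = 3 ⇒ b_0 = 4 − 0 − 3 = 1; all invariant factors of ∂_1 are 1 so no torsion. So H_0 ≅ Z.
rank ∂_1 = 3, rank ∂_2 = 3 ⇒ b_1 = 6 − 3 − 3 = 0; all invariant factors of ∂_2 are 1 so no torsion. So H_1 ≅ 0.
rank ∂_2 = 3, rank ∂_3 = 0 ⇒ b_2 = 4 − 3 − 0 = 1. So H_2 ≅ Z.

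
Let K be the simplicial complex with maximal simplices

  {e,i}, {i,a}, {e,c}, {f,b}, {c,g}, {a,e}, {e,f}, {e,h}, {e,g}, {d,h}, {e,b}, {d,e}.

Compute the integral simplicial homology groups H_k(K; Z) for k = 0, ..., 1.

H_0 = Z,  H_1 = Z^4.

We work with the vertex ordering a < b < c < d < e < f < g < h < i. The simplices of K, each written with vertices in increasing order, are:

  0-simplices (9): a, b, c, d, e, f, g, h, i
  1-simplices (12): ae, ai, be, bf, ce, cg, de, dh, ef, eg, eh, ei

Hence C_0 ≅ Z^9, C_1 ≅ Z^12.

∂_1: C_1 → C_0 maps an edge to its endpoints' difference, ∂[p,q] = q − p. For instance
  ∂eg = g − e.
The 9×12 boundary matrix has rank 8 and Smith normal form diag(1,1,1,1,1,1,1,1).

Now H_k = ker ∂_k / im ∂_{k+1}, so:

  H_0: rank C_0 − rank ∂_1 = 9 − 8 = 1, and the invariant factors of ∂_1 are all 1, so H_0 ≅ Z.
  H_1: rank ker ∂_1 − rank ∂_2 = (12 − 8) − 0 = 4, and there is no ∂_2, so H_1 ≅ Z^4.

As a check, the Euler characteristic is 9 − 12 = -3, which agrees with 1 − 4 = -3.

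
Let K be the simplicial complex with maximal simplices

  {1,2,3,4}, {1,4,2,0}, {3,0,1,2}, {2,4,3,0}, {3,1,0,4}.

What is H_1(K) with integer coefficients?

H_1 ≅ 0.

We work with the vertex ordering 0 < 1 < 2 < 3 < 4. The simplices of K, each written with vertices in increasing order, are:

  0-simplices (5): [0], [1], [2], [3], [4]
  1-simplices (10): [0,1], [0,2], [0,3], [0,4], [1,2], [1,3], [1,4], [2,3], [2,4], [3,4]
  2-simplices (10): [0,1,2], [0,1,3], [0,1,4], [0,2,3], [0,2,4], [0,3,4], [1,2,3], [1,2,4], [1,3,4], [2,3,4]
  3-simplices (5): [0,1,2,3], [0,1,2,4], [0,1,3,4], [0,2,3,4], [1,2,3,4]

so the chain groups are C_0 ≅ Z^5, C_1 ≅ Z^10, C_2 ≅ Z^10, C_3 ≅ Z^5.

∂_1: C_1 → C_0 maps an edge to its endpoints' difference, ∂[p,q] = q − p. For instance
  ∂[2,4] = [4] − [2].
The resulting 5×10 matrix has rank 4, and its Smith normal form has invariant factors (1,1,1,1).

The boundary map ∂_2: C_2 → C_1 acts by ∂[p,q,r] = [q,r] − [p,r] + [p,q]. For instance
  ∂[1,2,4] = [2,4] − [1,4] + [1,2],
  ∂[0,2,4] = [2,4] − [0,4] + [0,2].
As a 10×10 matrix over Z this has rank 6, with invariant factors (1,1,1,1,1,1).

∂_3: C_3 → C_2 sends each 3-simplex σ to the alternating sum Σ_i (−1)^i (σ with its i-th vertex removed). For instance
  ∂[0,1,3,4] = [1,3,4] − [0,3,4] + [0,1,4] − [0,1,3],
  ∂[0,1,2,4] = [1,2,4] − [0,2,4] + [0,1,4] − [0,1,2].
The 10×5 boundary matrix has rank 4 and Smith normal form diag(1,1,1,1).

Now H_k = ker ∂_k / im ∂_{k+1}, so:

  H_1: rank ker ∂_1 − rank ∂_2 = (10 − 4) − 6 = 0, and the invariant factors of ∂_2 are all 1, so H_1 ≅ 0.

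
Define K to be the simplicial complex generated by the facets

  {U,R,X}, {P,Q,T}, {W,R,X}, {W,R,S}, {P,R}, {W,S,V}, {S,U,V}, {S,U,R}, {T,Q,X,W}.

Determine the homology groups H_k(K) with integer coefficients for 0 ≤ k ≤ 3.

H_0 ≅ Z,  H_1 ≅ Z,  H_2 = 0,  H_3 = 0.

Fix the vertex order P < Q < R < S < T < U < V < W < X and write every simplex with vertices in increasing order. Then dim K = 3 and the simplices of K are:

  0-simplices (9): P, Q, R, S, T, U, V, W, X
  1-simplices (19): PQ, PR, PT, QT, QW, QX, RS, RU, RW, RX, SU, SV, SW, TW, TX, UV, UX, VW, WX
  2-simplices (11): PQT, QTW, QTX, QWX, RSU, RSW, RUX, RWX, SUV, SVW, TWX
  3-simplices (1): QTWX

Hence C_0 ≅ Z^9, C_1 ≅ Z^19, C_2 ≅ Z^11, C_3 ≅ Z^1.

The boundary map ∂_1: C_1 → C_0 is given by ∂[p,q] = [q] − [p].
As a 9×19 matrix over Z this has rank 8, with invariant factors (1,1,1,1,1,1,1,1).

The boundary map ∂_2: C_2 → C_1 maps a triangle to the signed sum of its edges. For instance
  ∂SUV = UV − SV + SU,
  ∂QWX = WX − QX + QW.
The resulting 19×11 matrix has rank 10, and its Smith normal form has invariant factors (1,1,1,1,1,1,1,1,1,1).

The boundary map ∂_3: C_3 → C_2 sends each 3-simplex σ to the alternating sum Σ_i (−1)^i (σ with its i-th vertex removed). For instance
  ∂QTWX = TWX − QWX + QTX − QTW.
The 11×1 boundary matrix has rank 1 and Smith normal form diag(1).

From H_k ≅ ker(∂_k) / im(∂_{k+1}) we obtain:

  H_0: rank C_0 − rank ∂_1 = 9 − 8 = 1, and the invariant factors of ∂_1 are all 1, so H_0 ≅ Z.
  H_1: rank ker ∂_1 − rank ∂_2 = (19 − 8) − 10 = 1, and the invariant factors of ∂_2 are all 1, so H_1 ≅ Z.
  H_2: rank ker ∂_2 − rank ∂_3 = (11 − 10) − 1 = 0, and the invariant factors of ∂_3 are all 1, so H_2 ≅ 0.
  H_3: rank ker ∂_3 − rank ∂_4 = (1 − 1) − 0 = 0, and there is no ∂_4, so H_3 ≅ 0.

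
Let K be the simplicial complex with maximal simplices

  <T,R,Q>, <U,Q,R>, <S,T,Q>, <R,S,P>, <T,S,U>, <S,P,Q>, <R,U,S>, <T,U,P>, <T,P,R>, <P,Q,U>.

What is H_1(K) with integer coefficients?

H_1 = Z/2.

Order the vertices as P < Q < R < S < T < U. Listing each simplex with vertices in this order, K has dimension 2 with simplices:

  0-simplices (6): P, Q, R, S, T, U
  1-simplices (15): PQ, PR, PS, PT, PU, QR, QS, QT, QU, RS, RT, RU, ST, SU, TU
  2-simplices (10): PQS, PQU, PRS, PRT, PTU, QRT, QRU, QST, RSU, STU

so the chain groups are C_0 ≅ Z^6, C_1 ≅ Z^15, C_2 ≅ Z^10.

Boundary ∂_1: C_1 → C_0 maps an edge to its endpoints' difference, ∂[p,q] = q − p. For instance
  ∂TU = U − T.
The resulting 6×15 matrix has rank 5, and its Smith normal form has invariant factors (1,1,1,1,1).

The boundary map ∂_2: C_2 → C_1 acts by ∂[p,q,r] = [q,r] − [p,r] + [p,q]. For instance
  ∂PRS = RS − PS + PR,
  ∂PRT = RT − PT + PR.
The 15×10 boundary matrix has rank 10 and Smith normal form diag(1,1,1,1,1,1,1,1,1,2).

From H_k ≅ ker(∂_k) / im(∂_{k+1}) we obtain:

  H_1: rank ker ∂_1 − rank ∂_2 = (15 − 5) − 10 = 0, and ∂_2 has invariant factor 2 > 1, so H_1 = Z/2.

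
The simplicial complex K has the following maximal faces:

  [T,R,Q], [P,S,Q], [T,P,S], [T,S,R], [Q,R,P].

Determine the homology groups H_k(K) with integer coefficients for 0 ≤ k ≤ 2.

Order the vertices as P < Q < R < S < T. Listing each simplex with vertices in this order, K has dimension 2 with simplices:

  0-simplices (5): P, Q, R, S, T
  1-simplices (10): PQ, PR, PS, PT, QR, QS, QT, RS, RT, ST
  2-simplices (5): PQR, PQS, PST, QRT, RST

Hence C_0 ≅ Z^5, C_1 ≅ Z^10, C_2 ≅ Z^5.

The boundary map ∂_1: C_1 → C_0 is given by ∂[p,q] = [q] − [p].
The 5×10 boundary matrix has rank 4 and Smith normal form diag(1,1,1,1).

The boundary map ∂_2: C_2 → C_1 sends each 2-simplex [p,q,r] to [q,r] − [p,r] + [p,q]. For instance
  ∂QRT = RT − QT + QR,
  ∂PST = ST − PT + PS.
The 10×5 boundary matrix has rank 5 and Smith normal form diag(1,1,1,1,1).

From H_k ≅ ker(∂_k) / im(∂_{k+1}) we obtain:

  H_0: rank C_0 − rank ∂_1 = 5 − 4 = 1, and the invariant factors of ∂_1 are all 1, so H_0 = Z.
  H_1: rank ker ∂_1 − rank ∂_2 = (10 − 4) − 5 = 1, and the invariant factors of ∂_2 are all 1, so H_1 = Z.
  H_2: rank ker ∂_2 − rank ∂_3 = (5 − 5) − 0 = 0, and there is no ∂_3, so H_2 = 0.

H_0 = Z,  H_1 = Z,  H_2 = 0.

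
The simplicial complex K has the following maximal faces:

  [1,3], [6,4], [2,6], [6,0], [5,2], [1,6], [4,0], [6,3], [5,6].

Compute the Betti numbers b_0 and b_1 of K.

Take the total order 0 < 1 < 2 < 3 < 4 < 5 < 6 on the vertex set. Then K (dimension 1) consists of the simplices:

  0-simplices (7): [0], [1], [2], [3], [4], [5], [6]
  1-simplices (9): [0,4], [0,6], [1,3], [1,6], [2,5], [2,6], [3,6], [4,6], [5,6]

so the chain groups are C_0 ≅ Z^7, C_1 ≅ Z^9.

Boundary ∂_1: C_1 → C_0 is given by ∂[p,q] = [q] − [p].
This gives a 7×9 integer matrix of rank 6; reducing to Smith normal form yields diagonal entries (1,1,1,1,1,1).

From H_k ≅ ker(∂_k) / im(∂_{k+1}) we obtain:

  H_0: rank C_0 − rank ∂_1 = 7 − 6 = 1, and the invariant factors of ∂_1 are all 1, so H_0 = Z.
  H_1: rank ker ∂_1 − rank ∂_2 = (9 − 6) − 0 = 3, and there is no ∂_2, so H_1 = Z^3.

(K is a triangulation of a wedge of 3 circles.)

Hence the Betti numbers are b_0 = 1, b_1 = 3.

b_0 = 1, b_1 = 3.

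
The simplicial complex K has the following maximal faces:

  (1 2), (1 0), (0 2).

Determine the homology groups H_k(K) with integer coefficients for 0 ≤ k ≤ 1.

H_0 = Z,  H_1 = Z.

Take the total order 0 < 1 < 2 on the vertex set. Then K (dimension 1) consists of the simplices:

  0-simplices (3): [0], [1], [2]
  1-simplices (3): [0,1], [0,2], [1,2]

giving chain groups C_0 ≅ Z^3, C_1 ≅ Z^3.

∂_1: C_1 → C_0 maps an edge to its endpoints' difference, ∂[p,q] = q − p.
As a 3×3 matrix over Z this has rank 2, with invariant factors (1,1).

Now H_k = ker ∂_k / im ∂_{k+1}, so:

  H_0: rank C_0 − rank ∂_1 = 3 − 2 = 1, and the invariant factors of ∂_1 are all 1, so H_0 = Z.
  H_1: rank ker ∂_1 − rank ∂_2 = (3 − 2) − 0 = 1, and there is no ∂_2, so H_1 = Z.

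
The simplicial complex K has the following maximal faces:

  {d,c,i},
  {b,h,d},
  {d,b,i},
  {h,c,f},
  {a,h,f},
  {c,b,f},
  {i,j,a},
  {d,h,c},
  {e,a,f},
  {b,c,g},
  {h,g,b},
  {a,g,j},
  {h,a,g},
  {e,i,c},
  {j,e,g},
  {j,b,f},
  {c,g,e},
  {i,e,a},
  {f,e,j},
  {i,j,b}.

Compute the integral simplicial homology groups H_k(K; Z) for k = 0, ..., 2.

Fix the vertex order a < b < c < d < e < f < g < h < i < j and write every simplex with vertices in increasing order. Then dim K = 2 and the simplices of K are:

  0-simplices (10): a, b, c, d, e, f, g, h, i, j
  1-simplices (30): ae, af, ag, ah, ai, aj, bc, bd, bf, bg, bh, bi, bj, cd, ce, cf, cg, ch, ci, dh, di, ef, eg, ei, ej, fh, fj, gh, gj, ij
  2-simplices (20): aef, aei, afh, agh, agj, aij, bcf, bcg, bdh, bdi, bfj, bgh, bij, cdh, cdi, ceg, cei, cfh, efj, egj

Hence C_0 ≅ Z^10, C_1 ≅ Z^30, C_2 ≅ Z^20.

The boundary map ∂_1: C_1 → C_0 maps an edge to its endpoints' difference, ∂[p,q] = q − p. For instance
  ∂gh = h − g.
The resulting 10×30 matrix has rank 9, and its Smith normal form has invariant factors (1,1,1,1,1,1,1,1,1).

Boundary ∂_2: C_2 → C_1 maps a triangle to the signed sum of its edges. For instance
  ∂ceg = eg − cg + ce,
  ∂aef = ef − af + ae.
The resulting 30×20 matrix has rank 20, and its Smith normal form has invariant factors (1,1,1,1,1,1,1,1,1,1,1,1,1,1,1,1,1,1,1,2).

Reading off H_k = ker ∂_k / im ∂_{k+1}:

  H_0: rank C_0 − rank ∂_1 = 10 − 9 = 1, and the invariant factors of ∂_1 are all 1, so H_0 ≅ Z.
  H_1: rank ker ∂_1 − rank ∂_2 = (30 − 9) − 20 = 1, and ∂_2 has invariant factor 2 > 1, so H_1 ≅ Z × Z/2.
  H_2: rank ker ∂_2 − rank ∂_3 = (20 − 20) − 0 = 0, and there is no ∂_3, so H_2 ≅ 0.

As a check, the Euler characteristic is 10 − 30 + 20 = 0, which agrees with 1 − 1 + 0 = 0.

H_0 ≅ Z,  H_1 ≅ Z × Z/2,  H_2 = 0.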